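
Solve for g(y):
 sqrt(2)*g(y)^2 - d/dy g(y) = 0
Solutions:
 g(y) = -1/(C1 + sqrt(2)*y)


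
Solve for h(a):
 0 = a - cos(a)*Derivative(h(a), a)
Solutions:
 h(a) = C1 + Integral(a/cos(a), a)


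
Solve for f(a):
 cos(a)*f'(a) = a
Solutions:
 f(a) = C1 + Integral(a/cos(a), a)


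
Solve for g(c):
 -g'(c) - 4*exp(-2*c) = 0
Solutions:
 g(c) = C1 + 2*exp(-2*c)


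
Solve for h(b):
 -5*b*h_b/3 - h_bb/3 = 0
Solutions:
 h(b) = C1 + C2*erf(sqrt(10)*b/2)


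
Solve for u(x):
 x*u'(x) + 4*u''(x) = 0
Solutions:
 u(x) = C1 + C2*erf(sqrt(2)*x/4)


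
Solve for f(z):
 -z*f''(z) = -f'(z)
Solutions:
 f(z) = C1 + C2*z^2


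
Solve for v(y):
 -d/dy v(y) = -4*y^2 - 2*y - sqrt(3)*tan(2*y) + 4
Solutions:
 v(y) = C1 + 4*y^3/3 + y^2 - 4*y - sqrt(3)*log(cos(2*y))/2


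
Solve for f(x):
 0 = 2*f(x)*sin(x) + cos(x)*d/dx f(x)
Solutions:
 f(x) = C1*cos(x)^2


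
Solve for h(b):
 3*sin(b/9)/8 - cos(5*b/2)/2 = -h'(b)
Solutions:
 h(b) = C1 + sin(5*b/2)/5 + 27*cos(b/9)/8


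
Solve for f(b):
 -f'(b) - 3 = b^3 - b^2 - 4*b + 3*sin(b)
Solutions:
 f(b) = C1 - b^4/4 + b^3/3 + 2*b^2 - 3*b + 3*cos(b)


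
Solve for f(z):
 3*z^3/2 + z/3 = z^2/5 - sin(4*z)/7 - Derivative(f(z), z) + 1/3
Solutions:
 f(z) = C1 - 3*z^4/8 + z^3/15 - z^2/6 + z/3 + cos(4*z)/28


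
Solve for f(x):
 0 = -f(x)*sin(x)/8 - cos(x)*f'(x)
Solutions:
 f(x) = C1*cos(x)^(1/8)


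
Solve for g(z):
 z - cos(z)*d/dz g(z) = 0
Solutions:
 g(z) = C1 + Integral(z/cos(z), z)


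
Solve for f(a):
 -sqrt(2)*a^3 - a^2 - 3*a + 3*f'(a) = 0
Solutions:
 f(a) = C1 + sqrt(2)*a^4/12 + a^3/9 + a^2/2


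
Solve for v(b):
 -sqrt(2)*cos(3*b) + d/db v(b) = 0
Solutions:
 v(b) = C1 + sqrt(2)*sin(3*b)/3


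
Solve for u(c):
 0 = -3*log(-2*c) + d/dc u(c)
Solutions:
 u(c) = C1 + 3*c*log(-c) + 3*c*(-1 + log(2))


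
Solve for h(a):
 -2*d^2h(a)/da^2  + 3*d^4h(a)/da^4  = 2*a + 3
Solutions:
 h(a) = C1 + C2*a + C3*exp(-sqrt(6)*a/3) + C4*exp(sqrt(6)*a/3) - a^3/6 - 3*a^2/4


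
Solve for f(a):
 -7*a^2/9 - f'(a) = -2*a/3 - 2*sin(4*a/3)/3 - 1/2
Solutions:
 f(a) = C1 - 7*a^3/27 + a^2/3 + a/2 - cos(4*a/3)/2


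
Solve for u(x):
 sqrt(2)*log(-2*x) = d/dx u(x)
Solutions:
 u(x) = C1 + sqrt(2)*x*log(-x) + sqrt(2)*x*(-1 + log(2))


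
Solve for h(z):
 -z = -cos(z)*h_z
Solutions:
 h(z) = C1 + Integral(z/cos(z), z)


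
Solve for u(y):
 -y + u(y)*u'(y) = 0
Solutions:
 u(y) = -sqrt(C1 + y^2)
 u(y) = sqrt(C1 + y^2)


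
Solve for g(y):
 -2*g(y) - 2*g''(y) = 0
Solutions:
 g(y) = C1*sin(y) + C2*cos(y)


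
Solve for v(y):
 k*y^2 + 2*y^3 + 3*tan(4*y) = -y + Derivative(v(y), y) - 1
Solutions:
 v(y) = C1 + k*y^3/3 + y^4/2 + y^2/2 + y - 3*log(cos(4*y))/4


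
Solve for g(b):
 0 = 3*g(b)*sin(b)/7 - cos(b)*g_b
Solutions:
 g(b) = C1/cos(b)^(3/7)


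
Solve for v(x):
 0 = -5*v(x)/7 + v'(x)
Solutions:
 v(x) = C1*exp(5*x/7)


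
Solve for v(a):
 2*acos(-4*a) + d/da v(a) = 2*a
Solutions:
 v(a) = C1 + a^2 - 2*a*acos(-4*a) - sqrt(1 - 16*a^2)/2


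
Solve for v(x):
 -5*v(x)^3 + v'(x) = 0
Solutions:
 v(x) = -sqrt(2)*sqrt(-1/(C1 + 5*x))/2
 v(x) = sqrt(2)*sqrt(-1/(C1 + 5*x))/2


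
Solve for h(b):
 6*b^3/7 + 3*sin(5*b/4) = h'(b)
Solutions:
 h(b) = C1 + 3*b^4/14 - 12*cos(5*b/4)/5


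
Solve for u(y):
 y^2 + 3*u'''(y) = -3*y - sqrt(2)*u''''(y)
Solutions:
 u(y) = C1 + C2*y + C3*y^2 + C4*exp(-3*sqrt(2)*y/2) - y^5/180 + y^4*(-9 + 2*sqrt(2))/216 + y^3*(-4 + 9*sqrt(2))/162


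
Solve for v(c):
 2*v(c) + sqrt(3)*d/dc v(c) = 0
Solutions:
 v(c) = C1*exp(-2*sqrt(3)*c/3)


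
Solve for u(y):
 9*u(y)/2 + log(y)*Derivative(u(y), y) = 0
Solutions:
 u(y) = C1*exp(-9*li(y)/2)


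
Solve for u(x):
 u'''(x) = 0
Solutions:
 u(x) = C1 + C2*x + C3*x^2


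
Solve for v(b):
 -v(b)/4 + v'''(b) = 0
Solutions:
 v(b) = C3*exp(2^(1/3)*b/2) + (C1*sin(2^(1/3)*sqrt(3)*b/4) + C2*cos(2^(1/3)*sqrt(3)*b/4))*exp(-2^(1/3)*b/4)


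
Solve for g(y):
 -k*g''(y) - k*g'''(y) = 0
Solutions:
 g(y) = C1 + C2*y + C3*exp(-y)


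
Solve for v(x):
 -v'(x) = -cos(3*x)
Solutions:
 v(x) = C1 + sin(3*x)/3


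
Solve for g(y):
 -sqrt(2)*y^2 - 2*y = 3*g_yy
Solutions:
 g(y) = C1 + C2*y - sqrt(2)*y^4/36 - y^3/9


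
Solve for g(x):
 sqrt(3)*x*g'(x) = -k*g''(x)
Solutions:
 g(x) = C1 + C2*sqrt(k)*erf(sqrt(2)*3^(1/4)*x*sqrt(1/k)/2)


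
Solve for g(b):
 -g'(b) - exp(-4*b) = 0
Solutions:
 g(b) = C1 + exp(-4*b)/4


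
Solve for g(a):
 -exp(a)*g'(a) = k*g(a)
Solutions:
 g(a) = C1*exp(k*exp(-a))


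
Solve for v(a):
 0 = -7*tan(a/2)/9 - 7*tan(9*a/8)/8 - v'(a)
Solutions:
 v(a) = C1 + 14*log(cos(a/2))/9 + 7*log(cos(9*a/8))/9


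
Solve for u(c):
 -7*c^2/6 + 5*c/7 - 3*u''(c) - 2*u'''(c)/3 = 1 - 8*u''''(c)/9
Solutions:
 u(c) = C1 + C2*c + C3*exp(-3*c/2) + C4*exp(9*c/4) - 7*c^4/216 + 233*c^3/3402 - 3343*c^2/10206


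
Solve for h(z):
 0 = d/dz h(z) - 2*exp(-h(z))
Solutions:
 h(z) = log(C1 + 2*z)


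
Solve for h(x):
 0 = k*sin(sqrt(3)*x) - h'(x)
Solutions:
 h(x) = C1 - sqrt(3)*k*cos(sqrt(3)*x)/3


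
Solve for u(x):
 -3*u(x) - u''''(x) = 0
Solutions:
 u(x) = (C1*sin(sqrt(2)*3^(1/4)*x/2) + C2*cos(sqrt(2)*3^(1/4)*x/2))*exp(-sqrt(2)*3^(1/4)*x/2) + (C3*sin(sqrt(2)*3^(1/4)*x/2) + C4*cos(sqrt(2)*3^(1/4)*x/2))*exp(sqrt(2)*3^(1/4)*x/2)


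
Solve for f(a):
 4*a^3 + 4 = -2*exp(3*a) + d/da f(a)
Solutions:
 f(a) = C1 + a^4 + 4*a + 2*exp(3*a)/3


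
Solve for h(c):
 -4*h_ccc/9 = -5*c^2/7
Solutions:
 h(c) = C1 + C2*c + C3*c^2 + 3*c^5/112


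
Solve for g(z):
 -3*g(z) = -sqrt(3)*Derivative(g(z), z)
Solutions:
 g(z) = C1*exp(sqrt(3)*z)


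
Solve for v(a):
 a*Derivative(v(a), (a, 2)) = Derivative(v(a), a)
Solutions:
 v(a) = C1 + C2*a^2


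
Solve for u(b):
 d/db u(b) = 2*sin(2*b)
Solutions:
 u(b) = C1 - cos(2*b)


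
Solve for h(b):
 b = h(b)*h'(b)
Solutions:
 h(b) = -sqrt(C1 + b^2)
 h(b) = sqrt(C1 + b^2)


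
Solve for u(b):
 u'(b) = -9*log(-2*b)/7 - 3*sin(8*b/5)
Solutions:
 u(b) = C1 - 9*b*log(-b)/7 - 9*b*log(2)/7 + 9*b/7 + 15*cos(8*b/5)/8


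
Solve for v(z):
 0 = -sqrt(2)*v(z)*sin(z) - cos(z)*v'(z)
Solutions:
 v(z) = C1*cos(z)^(sqrt(2))


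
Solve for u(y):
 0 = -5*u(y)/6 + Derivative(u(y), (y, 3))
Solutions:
 u(y) = C3*exp(5^(1/3)*6^(2/3)*y/6) + (C1*sin(2^(2/3)*3^(1/6)*5^(1/3)*y/4) + C2*cos(2^(2/3)*3^(1/6)*5^(1/3)*y/4))*exp(-5^(1/3)*6^(2/3)*y/12)


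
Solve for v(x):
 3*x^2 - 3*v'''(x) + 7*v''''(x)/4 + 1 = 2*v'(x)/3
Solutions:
 v(x) = C1 + C2*exp(x*(-6^(2/3)*(7*sqrt(145) + 97)^(1/3) - 24*6^(1/3)/(7*sqrt(145) + 97)^(1/3) + 24)/42)*sin(2^(1/3)*3^(1/6)*x*(-2^(1/3)*(7*sqrt(145) + 97)^(1/3) + 8*3^(2/3)/(7*sqrt(145) + 97)^(1/3))/14) + C3*exp(x*(-6^(2/3)*(7*sqrt(145) + 97)^(1/3) - 24*6^(1/3)/(7*sqrt(145) + 97)^(1/3) + 24)/42)*cos(2^(1/3)*3^(1/6)*x*(-2^(1/3)*(7*sqrt(145) + 97)^(1/3) + 8*3^(2/3)/(7*sqrt(145) + 97)^(1/3))/14) + C4*exp(x*(24*6^(1/3)/(7*sqrt(145) + 97)^(1/3) + 12 + 6^(2/3)*(7*sqrt(145) + 97)^(1/3))/21) + 3*x^3/2 - 39*x


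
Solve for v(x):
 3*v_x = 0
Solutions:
 v(x) = C1


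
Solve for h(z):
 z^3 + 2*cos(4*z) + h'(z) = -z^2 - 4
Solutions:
 h(z) = C1 - z^4/4 - z^3/3 - 4*z - sin(4*z)/2


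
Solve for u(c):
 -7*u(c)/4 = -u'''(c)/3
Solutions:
 u(c) = C3*exp(42^(1/3)*c/2) + (C1*sin(14^(1/3)*3^(5/6)*c/4) + C2*cos(14^(1/3)*3^(5/6)*c/4))*exp(-42^(1/3)*c/4)


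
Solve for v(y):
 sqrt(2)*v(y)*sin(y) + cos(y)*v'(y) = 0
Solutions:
 v(y) = C1*cos(y)^(sqrt(2))


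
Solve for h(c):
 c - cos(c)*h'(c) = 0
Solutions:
 h(c) = C1 + Integral(c/cos(c), c)


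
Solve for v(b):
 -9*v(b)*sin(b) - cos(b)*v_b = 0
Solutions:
 v(b) = C1*cos(b)^9


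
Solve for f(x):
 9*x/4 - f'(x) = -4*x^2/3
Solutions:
 f(x) = C1 + 4*x^3/9 + 9*x^2/8


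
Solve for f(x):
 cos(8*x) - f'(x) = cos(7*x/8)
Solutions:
 f(x) = C1 - 8*sin(7*x/8)/7 + sin(8*x)/8


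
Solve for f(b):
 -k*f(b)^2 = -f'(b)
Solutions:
 f(b) = -1/(C1 + b*k)


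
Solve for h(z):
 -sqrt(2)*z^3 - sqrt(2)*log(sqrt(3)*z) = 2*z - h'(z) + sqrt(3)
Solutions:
 h(z) = C1 + sqrt(2)*z^4/4 + z^2 + sqrt(2)*z*log(z) - sqrt(2)*z + sqrt(2)*z*log(3)/2 + sqrt(3)*z


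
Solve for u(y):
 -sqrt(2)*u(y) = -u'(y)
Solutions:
 u(y) = C1*exp(sqrt(2)*y)


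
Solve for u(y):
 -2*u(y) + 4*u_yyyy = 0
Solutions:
 u(y) = C1*exp(-2^(3/4)*y/2) + C2*exp(2^(3/4)*y/2) + C3*sin(2^(3/4)*y/2) + C4*cos(2^(3/4)*y/2)


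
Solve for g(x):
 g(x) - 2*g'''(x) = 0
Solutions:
 g(x) = C3*exp(2^(2/3)*x/2) + (C1*sin(2^(2/3)*sqrt(3)*x/4) + C2*cos(2^(2/3)*sqrt(3)*x/4))*exp(-2^(2/3)*x/4)


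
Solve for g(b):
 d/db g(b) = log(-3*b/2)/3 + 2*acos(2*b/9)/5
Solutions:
 g(b) = C1 + b*log(-b)/3 + 2*b*acos(2*b/9)/5 - b/3 - b*log(2)/3 + b*log(3)/3 - sqrt(81 - 4*b^2)/5


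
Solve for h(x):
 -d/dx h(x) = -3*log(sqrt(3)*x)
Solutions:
 h(x) = C1 + 3*x*log(x) - 3*x + 3*x*log(3)/2


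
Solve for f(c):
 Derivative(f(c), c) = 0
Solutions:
 f(c) = C1


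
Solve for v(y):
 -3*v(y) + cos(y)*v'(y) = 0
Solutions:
 v(y) = C1*(sin(y) + 1)^(3/2)/(sin(y) - 1)^(3/2)


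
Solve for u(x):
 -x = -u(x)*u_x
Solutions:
 u(x) = -sqrt(C1 + x^2)
 u(x) = sqrt(C1 + x^2)


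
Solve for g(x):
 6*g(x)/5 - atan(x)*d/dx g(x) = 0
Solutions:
 g(x) = C1*exp(6*Integral(1/atan(x), x)/5)


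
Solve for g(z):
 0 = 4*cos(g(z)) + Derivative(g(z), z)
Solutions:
 g(z) = pi - asin((C1 + exp(8*z))/(C1 - exp(8*z)))
 g(z) = asin((C1 + exp(8*z))/(C1 - exp(8*z)))


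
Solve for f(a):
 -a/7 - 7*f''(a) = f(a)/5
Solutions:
 f(a) = C1*sin(sqrt(35)*a/35) + C2*cos(sqrt(35)*a/35) - 5*a/7


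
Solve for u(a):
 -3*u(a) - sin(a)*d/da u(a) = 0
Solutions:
 u(a) = C1*(cos(a) + 1)^(3/2)/(cos(a) - 1)^(3/2)


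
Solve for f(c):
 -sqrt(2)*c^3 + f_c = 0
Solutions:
 f(c) = C1 + sqrt(2)*c^4/4


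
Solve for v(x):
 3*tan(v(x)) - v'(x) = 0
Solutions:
 v(x) = pi - asin(C1*exp(3*x))
 v(x) = asin(C1*exp(3*x))


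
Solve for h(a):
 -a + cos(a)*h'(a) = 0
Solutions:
 h(a) = C1 + Integral(a/cos(a), a)


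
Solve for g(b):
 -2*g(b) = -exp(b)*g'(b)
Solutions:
 g(b) = C1*exp(-2*exp(-b))


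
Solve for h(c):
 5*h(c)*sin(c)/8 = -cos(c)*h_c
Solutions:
 h(c) = C1*cos(c)^(5/8)


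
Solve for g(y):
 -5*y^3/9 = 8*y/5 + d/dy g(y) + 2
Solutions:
 g(y) = C1 - 5*y^4/36 - 4*y^2/5 - 2*y


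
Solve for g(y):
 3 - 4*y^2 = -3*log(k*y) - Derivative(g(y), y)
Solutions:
 g(y) = C1 + 4*y^3/3 - 3*y*log(k*y)


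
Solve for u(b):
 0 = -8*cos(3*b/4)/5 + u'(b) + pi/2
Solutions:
 u(b) = C1 - pi*b/2 + 32*sin(3*b/4)/15


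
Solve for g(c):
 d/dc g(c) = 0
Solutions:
 g(c) = C1


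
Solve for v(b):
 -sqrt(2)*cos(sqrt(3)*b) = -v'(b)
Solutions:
 v(b) = C1 + sqrt(6)*sin(sqrt(3)*b)/3


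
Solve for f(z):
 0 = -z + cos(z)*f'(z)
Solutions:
 f(z) = C1 + Integral(z/cos(z), z)


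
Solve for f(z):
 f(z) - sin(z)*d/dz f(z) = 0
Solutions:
 f(z) = C1*sqrt(cos(z) - 1)/sqrt(cos(z) + 1)


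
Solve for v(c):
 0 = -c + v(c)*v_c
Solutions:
 v(c) = -sqrt(C1 + c^2)
 v(c) = sqrt(C1 + c^2)


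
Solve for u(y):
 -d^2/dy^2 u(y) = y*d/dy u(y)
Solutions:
 u(y) = C1 + C2*erf(sqrt(2)*y/2)


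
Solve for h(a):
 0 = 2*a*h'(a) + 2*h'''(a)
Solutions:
 h(a) = C1 + Integral(C2*airyai(-a) + C3*airybi(-a), a)


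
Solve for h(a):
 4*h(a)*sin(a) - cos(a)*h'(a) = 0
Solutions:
 h(a) = C1/cos(a)^4


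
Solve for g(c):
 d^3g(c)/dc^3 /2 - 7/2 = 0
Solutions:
 g(c) = C1 + C2*c + C3*c^2 + 7*c^3/6


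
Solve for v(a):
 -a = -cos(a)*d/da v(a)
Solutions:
 v(a) = C1 + Integral(a/cos(a), a)


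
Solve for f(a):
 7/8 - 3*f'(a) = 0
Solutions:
 f(a) = C1 + 7*a/24


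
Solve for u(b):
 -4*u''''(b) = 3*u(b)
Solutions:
 u(b) = (C1*sin(3^(1/4)*b/2) + C2*cos(3^(1/4)*b/2))*exp(-3^(1/4)*b/2) + (C3*sin(3^(1/4)*b/2) + C4*cos(3^(1/4)*b/2))*exp(3^(1/4)*b/2)


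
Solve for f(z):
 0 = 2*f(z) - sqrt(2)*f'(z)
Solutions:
 f(z) = C1*exp(sqrt(2)*z)


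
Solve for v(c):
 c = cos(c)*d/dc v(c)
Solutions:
 v(c) = C1 + Integral(c/cos(c), c)


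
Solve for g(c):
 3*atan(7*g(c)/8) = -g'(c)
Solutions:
 Integral(1/atan(7*_y/8), (_y, g(c))) = C1 - 3*c


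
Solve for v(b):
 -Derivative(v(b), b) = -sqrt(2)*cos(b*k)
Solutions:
 v(b) = C1 + sqrt(2)*sin(b*k)/k


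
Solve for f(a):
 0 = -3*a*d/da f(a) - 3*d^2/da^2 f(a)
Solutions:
 f(a) = C1 + C2*erf(sqrt(2)*a/2)


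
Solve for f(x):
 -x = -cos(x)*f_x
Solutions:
 f(x) = C1 + Integral(x/cos(x), x)


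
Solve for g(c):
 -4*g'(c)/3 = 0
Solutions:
 g(c) = C1


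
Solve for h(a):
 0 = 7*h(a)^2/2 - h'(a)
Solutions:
 h(a) = -2/(C1 + 7*a)


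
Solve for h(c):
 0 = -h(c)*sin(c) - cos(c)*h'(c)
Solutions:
 h(c) = C1*cos(c)


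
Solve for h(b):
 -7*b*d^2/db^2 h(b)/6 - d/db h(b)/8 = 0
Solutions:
 h(b) = C1 + C2*b^(25/28)


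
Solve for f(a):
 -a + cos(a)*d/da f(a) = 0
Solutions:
 f(a) = C1 + Integral(a/cos(a), a)


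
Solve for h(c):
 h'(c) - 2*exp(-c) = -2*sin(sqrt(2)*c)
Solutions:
 h(c) = C1 + sqrt(2)*cos(sqrt(2)*c) - 2*exp(-c)


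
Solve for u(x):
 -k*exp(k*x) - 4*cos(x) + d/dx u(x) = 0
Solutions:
 u(x) = C1 + exp(k*x) + 4*sin(x)


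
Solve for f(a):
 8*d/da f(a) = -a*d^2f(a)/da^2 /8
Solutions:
 f(a) = C1 + C2/a^63


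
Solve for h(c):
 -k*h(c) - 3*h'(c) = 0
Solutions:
 h(c) = C1*exp(-c*k/3)


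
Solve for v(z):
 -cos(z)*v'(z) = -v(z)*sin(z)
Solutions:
 v(z) = C1/cos(z)


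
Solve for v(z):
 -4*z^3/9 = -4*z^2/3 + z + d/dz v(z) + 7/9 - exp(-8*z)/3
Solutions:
 v(z) = C1 - z^4/9 + 4*z^3/9 - z^2/2 - 7*z/9 - exp(-8*z)/24


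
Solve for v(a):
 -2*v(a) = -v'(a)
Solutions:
 v(a) = C1*exp(2*a)


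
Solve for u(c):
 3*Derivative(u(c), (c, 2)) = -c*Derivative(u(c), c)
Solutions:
 u(c) = C1 + C2*erf(sqrt(6)*c/6)


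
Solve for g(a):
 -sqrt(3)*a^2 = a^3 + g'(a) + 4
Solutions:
 g(a) = C1 - a^4/4 - sqrt(3)*a^3/3 - 4*a


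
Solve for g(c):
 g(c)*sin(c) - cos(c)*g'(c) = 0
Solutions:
 g(c) = C1/cos(c)


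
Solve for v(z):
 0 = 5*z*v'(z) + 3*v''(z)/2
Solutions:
 v(z) = C1 + C2*erf(sqrt(15)*z/3)


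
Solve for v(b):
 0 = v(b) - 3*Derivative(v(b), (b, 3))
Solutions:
 v(b) = C3*exp(3^(2/3)*b/3) + (C1*sin(3^(1/6)*b/2) + C2*cos(3^(1/6)*b/2))*exp(-3^(2/3)*b/6)


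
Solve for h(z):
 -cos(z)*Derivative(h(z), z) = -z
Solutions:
 h(z) = C1 + Integral(z/cos(z), z)


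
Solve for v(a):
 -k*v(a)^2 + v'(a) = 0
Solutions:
 v(a) = -1/(C1 + a*k)


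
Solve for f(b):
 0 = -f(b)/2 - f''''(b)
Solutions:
 f(b) = (C1*sin(2^(1/4)*b/2) + C2*cos(2^(1/4)*b/2))*exp(-2^(1/4)*b/2) + (C3*sin(2^(1/4)*b/2) + C4*cos(2^(1/4)*b/2))*exp(2^(1/4)*b/2)


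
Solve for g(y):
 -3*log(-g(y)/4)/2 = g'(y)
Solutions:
 2*Integral(1/(log(-_y) - 2*log(2)), (_y, g(y)))/3 = C1 - y


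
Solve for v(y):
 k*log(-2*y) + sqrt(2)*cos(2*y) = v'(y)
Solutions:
 v(y) = C1 + k*y*(log(-y) - 1) + k*y*log(2) + sqrt(2)*sin(2*y)/2


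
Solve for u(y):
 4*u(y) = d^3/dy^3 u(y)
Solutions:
 u(y) = C3*exp(2^(2/3)*y) + (C1*sin(2^(2/3)*sqrt(3)*y/2) + C2*cos(2^(2/3)*sqrt(3)*y/2))*exp(-2^(2/3)*y/2)


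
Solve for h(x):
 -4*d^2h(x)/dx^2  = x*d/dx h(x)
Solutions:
 h(x) = C1 + C2*erf(sqrt(2)*x/4)


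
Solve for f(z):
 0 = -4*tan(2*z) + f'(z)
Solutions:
 f(z) = C1 - 2*log(cos(2*z))


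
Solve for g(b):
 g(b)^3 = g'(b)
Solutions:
 g(b) = -sqrt(2)*sqrt(-1/(C1 + b))/2
 g(b) = sqrt(2)*sqrt(-1/(C1 + b))/2


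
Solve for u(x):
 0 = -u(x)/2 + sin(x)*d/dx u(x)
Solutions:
 u(x) = C1*(cos(x) - 1)^(1/4)/(cos(x) + 1)^(1/4)


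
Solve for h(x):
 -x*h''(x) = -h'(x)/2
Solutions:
 h(x) = C1 + C2*x^(3/2)


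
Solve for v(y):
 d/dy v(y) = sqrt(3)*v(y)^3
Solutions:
 v(y) = -sqrt(2)*sqrt(-1/(C1 + sqrt(3)*y))/2
 v(y) = sqrt(2)*sqrt(-1/(C1 + sqrt(3)*y))/2


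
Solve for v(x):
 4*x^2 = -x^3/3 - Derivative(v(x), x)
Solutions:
 v(x) = C1 - x^4/12 - 4*x^3/3


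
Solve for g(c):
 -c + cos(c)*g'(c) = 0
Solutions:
 g(c) = C1 + Integral(c/cos(c), c)


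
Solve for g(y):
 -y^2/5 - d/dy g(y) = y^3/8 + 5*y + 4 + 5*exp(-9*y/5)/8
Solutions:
 g(y) = C1 - y^4/32 - y^3/15 - 5*y^2/2 - 4*y + 25*exp(-9*y/5)/72


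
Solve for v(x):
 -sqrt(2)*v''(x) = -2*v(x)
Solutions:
 v(x) = C1*exp(-2^(1/4)*x) + C2*exp(2^(1/4)*x)


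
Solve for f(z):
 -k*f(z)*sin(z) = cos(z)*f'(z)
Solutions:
 f(z) = C1*exp(k*log(cos(z)))


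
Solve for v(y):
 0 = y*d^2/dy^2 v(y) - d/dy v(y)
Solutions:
 v(y) = C1 + C2*y^2


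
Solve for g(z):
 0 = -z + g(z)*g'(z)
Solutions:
 g(z) = -sqrt(C1 + z^2)
 g(z) = sqrt(C1 + z^2)


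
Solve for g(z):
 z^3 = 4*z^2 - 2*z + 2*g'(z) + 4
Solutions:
 g(z) = C1 + z^4/8 - 2*z^3/3 + z^2/2 - 2*z


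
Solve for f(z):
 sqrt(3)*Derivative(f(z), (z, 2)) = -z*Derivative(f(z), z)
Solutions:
 f(z) = C1 + C2*erf(sqrt(2)*3^(3/4)*z/6)


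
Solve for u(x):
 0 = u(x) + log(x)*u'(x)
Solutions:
 u(x) = C1*exp(-li(x))


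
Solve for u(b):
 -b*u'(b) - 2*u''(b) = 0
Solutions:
 u(b) = C1 + C2*erf(b/2)


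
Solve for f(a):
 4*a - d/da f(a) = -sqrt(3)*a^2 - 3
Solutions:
 f(a) = C1 + sqrt(3)*a^3/3 + 2*a^2 + 3*a


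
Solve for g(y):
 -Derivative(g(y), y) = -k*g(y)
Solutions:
 g(y) = C1*exp(k*y)


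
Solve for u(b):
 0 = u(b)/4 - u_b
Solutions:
 u(b) = C1*exp(b/4)


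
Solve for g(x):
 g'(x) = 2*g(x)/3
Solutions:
 g(x) = C1*exp(2*x/3)


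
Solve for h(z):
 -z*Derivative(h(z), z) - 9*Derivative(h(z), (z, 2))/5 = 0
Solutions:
 h(z) = C1 + C2*erf(sqrt(10)*z/6)


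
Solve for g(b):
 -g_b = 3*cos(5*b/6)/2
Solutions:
 g(b) = C1 - 9*sin(5*b/6)/5


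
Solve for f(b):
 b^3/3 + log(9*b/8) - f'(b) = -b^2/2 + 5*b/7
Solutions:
 f(b) = C1 + b^4/12 + b^3/6 - 5*b^2/14 + b*log(b) - b + b*log(9/8)


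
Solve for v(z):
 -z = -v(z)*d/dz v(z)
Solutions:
 v(z) = -sqrt(C1 + z^2)
 v(z) = sqrt(C1 + z^2)


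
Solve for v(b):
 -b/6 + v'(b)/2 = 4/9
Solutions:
 v(b) = C1 + b^2/6 + 8*b/9


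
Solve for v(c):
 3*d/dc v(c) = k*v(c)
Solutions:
 v(c) = C1*exp(c*k/3)


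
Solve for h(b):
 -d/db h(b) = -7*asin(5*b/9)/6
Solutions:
 h(b) = C1 + 7*b*asin(5*b/9)/6 + 7*sqrt(81 - 25*b^2)/30


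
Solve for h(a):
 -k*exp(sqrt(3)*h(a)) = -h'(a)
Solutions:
 h(a) = sqrt(3)*(2*log(-1/(C1 + a*k)) - log(3))/6


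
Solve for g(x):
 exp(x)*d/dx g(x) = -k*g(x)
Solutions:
 g(x) = C1*exp(k*exp(-x))


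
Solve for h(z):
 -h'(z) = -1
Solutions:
 h(z) = C1 + z


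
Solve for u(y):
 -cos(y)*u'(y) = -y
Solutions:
 u(y) = C1 + Integral(y/cos(y), y)


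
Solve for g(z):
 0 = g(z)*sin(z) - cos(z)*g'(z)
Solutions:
 g(z) = C1/cos(z)


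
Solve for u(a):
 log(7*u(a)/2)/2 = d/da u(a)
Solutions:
 2*Integral(1/(-log(_y) - log(7) + log(2)), (_y, u(a))) = C1 - a


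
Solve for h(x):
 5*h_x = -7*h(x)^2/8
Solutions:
 h(x) = 40/(C1 + 7*x)


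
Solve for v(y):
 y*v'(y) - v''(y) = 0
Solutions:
 v(y) = C1 + C2*erfi(sqrt(2)*y/2)


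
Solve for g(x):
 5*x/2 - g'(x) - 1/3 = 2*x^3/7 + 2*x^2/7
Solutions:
 g(x) = C1 - x^4/14 - 2*x^3/21 + 5*x^2/4 - x/3


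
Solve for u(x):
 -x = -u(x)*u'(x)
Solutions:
 u(x) = -sqrt(C1 + x^2)
 u(x) = sqrt(C1 + x^2)


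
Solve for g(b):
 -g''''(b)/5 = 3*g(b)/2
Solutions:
 g(b) = (C1*sin(30^(1/4)*b/2) + C2*cos(30^(1/4)*b/2))*exp(-30^(1/4)*b/2) + (C3*sin(30^(1/4)*b/2) + C4*cos(30^(1/4)*b/2))*exp(30^(1/4)*b/2)


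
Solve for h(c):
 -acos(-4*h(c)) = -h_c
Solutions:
 Integral(1/acos(-4*_y), (_y, h(c))) = C1 + c


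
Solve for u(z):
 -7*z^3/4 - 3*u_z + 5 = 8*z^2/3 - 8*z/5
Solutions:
 u(z) = C1 - 7*z^4/48 - 8*z^3/27 + 4*z^2/15 + 5*z/3


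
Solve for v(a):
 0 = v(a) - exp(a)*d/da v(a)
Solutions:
 v(a) = C1*exp(-exp(-a))


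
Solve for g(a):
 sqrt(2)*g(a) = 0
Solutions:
 g(a) = 0


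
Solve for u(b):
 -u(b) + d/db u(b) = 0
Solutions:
 u(b) = C1*exp(b)


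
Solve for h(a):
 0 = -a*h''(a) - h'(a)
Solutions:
 h(a) = C1 + C2*log(a)


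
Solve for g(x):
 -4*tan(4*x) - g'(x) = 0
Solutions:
 g(x) = C1 + log(cos(4*x))


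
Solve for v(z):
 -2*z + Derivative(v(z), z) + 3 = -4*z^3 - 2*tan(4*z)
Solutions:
 v(z) = C1 - z^4 + z^2 - 3*z + log(cos(4*z))/2


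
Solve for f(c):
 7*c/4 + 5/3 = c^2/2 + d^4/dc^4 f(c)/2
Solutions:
 f(c) = C1 + C2*c + C3*c^2 + C4*c^3 - c^6/360 + 7*c^5/240 + 5*c^4/36


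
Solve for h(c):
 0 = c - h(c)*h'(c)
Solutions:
 h(c) = -sqrt(C1 + c^2)
 h(c) = sqrt(C1 + c^2)


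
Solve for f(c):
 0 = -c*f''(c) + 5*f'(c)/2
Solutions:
 f(c) = C1 + C2*c^(7/2)


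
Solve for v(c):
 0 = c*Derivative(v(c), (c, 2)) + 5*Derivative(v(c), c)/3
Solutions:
 v(c) = C1 + C2/c^(2/3)


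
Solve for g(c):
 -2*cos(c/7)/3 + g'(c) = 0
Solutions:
 g(c) = C1 + 14*sin(c/7)/3


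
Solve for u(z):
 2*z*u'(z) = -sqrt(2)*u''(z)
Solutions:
 u(z) = C1 + C2*erf(2^(3/4)*z/2)


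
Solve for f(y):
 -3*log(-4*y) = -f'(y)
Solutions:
 f(y) = C1 + 3*y*log(-y) + 3*y*(-1 + 2*log(2))


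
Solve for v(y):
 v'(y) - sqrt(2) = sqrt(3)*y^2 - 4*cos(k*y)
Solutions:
 v(y) = C1 + sqrt(3)*y^3/3 + sqrt(2)*y - 4*sin(k*y)/k


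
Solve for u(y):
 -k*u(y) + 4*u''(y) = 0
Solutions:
 u(y) = C1*exp(-sqrt(k)*y/2) + C2*exp(sqrt(k)*y/2)


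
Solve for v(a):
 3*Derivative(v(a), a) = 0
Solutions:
 v(a) = C1


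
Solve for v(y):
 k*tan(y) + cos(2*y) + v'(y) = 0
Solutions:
 v(y) = C1 + k*log(cos(y)) - sin(2*y)/2


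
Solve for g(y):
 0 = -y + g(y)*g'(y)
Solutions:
 g(y) = -sqrt(C1 + y^2)
 g(y) = sqrt(C1 + y^2)


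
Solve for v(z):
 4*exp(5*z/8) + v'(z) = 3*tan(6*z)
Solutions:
 v(z) = C1 - 32*exp(5*z/8)/5 - log(cos(6*z))/2


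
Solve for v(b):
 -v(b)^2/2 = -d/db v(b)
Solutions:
 v(b) = -2/(C1 + b)


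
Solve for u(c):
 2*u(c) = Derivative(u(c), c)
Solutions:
 u(c) = C1*exp(2*c)


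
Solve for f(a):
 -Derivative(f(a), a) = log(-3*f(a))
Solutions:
 Integral(1/(log(-_y) + log(3)), (_y, f(a))) = C1 - a


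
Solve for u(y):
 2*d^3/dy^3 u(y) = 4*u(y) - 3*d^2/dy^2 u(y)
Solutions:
 u(y) = C1*exp(-y*((4*sqrt(3) + 7)^(-1/3) + 2 + (4*sqrt(3) + 7)^(1/3))/4)*sin(sqrt(3)*y*(-(4*sqrt(3) + 7)^(1/3) + (4*sqrt(3) + 7)^(-1/3))/4) + C2*exp(-y*((4*sqrt(3) + 7)^(-1/3) + 2 + (4*sqrt(3) + 7)^(1/3))/4)*cos(sqrt(3)*y*(-(4*sqrt(3) + 7)^(1/3) + (4*sqrt(3) + 7)^(-1/3))/4) + C3*exp(y*(-1 + (4*sqrt(3) + 7)^(-1/3) + (4*sqrt(3) + 7)^(1/3))/2)


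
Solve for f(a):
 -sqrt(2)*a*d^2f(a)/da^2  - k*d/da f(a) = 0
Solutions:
 f(a) = C1 + a^(-sqrt(2)*re(k)/2 + 1)*(C2*sin(sqrt(2)*log(a)*Abs(im(k))/2) + C3*cos(sqrt(2)*log(a)*im(k)/2))


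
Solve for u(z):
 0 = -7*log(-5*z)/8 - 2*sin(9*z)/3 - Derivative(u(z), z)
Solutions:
 u(z) = C1 - 7*z*log(-z)/8 - 7*z*log(5)/8 + 7*z/8 + 2*cos(9*z)/27


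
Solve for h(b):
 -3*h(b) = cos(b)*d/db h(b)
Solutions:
 h(b) = C1*(sin(b) - 1)^(3/2)/(sin(b) + 1)^(3/2)


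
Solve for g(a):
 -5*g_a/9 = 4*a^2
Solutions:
 g(a) = C1 - 12*a^3/5


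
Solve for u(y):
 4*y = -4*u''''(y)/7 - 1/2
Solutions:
 u(y) = C1 + C2*y + C3*y^2 + C4*y^3 - 7*y^5/120 - 7*y^4/192


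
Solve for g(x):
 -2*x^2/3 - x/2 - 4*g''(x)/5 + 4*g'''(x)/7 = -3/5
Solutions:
 g(x) = C1 + C2*x + C3*exp(7*x/5) - 5*x^4/72 - 305*x^3/1008 - 643*x^2/2352


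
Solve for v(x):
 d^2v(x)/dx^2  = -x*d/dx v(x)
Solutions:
 v(x) = C1 + C2*erf(sqrt(2)*x/2)


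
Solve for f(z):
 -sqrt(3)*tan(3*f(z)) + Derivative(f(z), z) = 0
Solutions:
 f(z) = -asin(C1*exp(3*sqrt(3)*z))/3 + pi/3
 f(z) = asin(C1*exp(3*sqrt(3)*z))/3


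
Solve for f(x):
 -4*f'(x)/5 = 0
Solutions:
 f(x) = C1


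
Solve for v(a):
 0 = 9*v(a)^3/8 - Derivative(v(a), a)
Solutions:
 v(a) = -2*sqrt(-1/(C1 + 9*a))
 v(a) = 2*sqrt(-1/(C1 + 9*a))


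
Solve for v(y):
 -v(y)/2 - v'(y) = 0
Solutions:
 v(y) = C1*exp(-y/2)


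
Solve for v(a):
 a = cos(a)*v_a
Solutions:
 v(a) = C1 + Integral(a/cos(a), a)


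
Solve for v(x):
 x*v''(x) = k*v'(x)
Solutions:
 v(x) = C1 + x^(re(k) + 1)*(C2*sin(log(x)*Abs(im(k))) + C3*cos(log(x)*im(k)))


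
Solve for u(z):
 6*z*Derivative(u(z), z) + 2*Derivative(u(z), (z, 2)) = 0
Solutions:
 u(z) = C1 + C2*erf(sqrt(6)*z/2)


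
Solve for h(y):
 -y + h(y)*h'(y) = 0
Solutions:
 h(y) = -sqrt(C1 + y^2)
 h(y) = sqrt(C1 + y^2)


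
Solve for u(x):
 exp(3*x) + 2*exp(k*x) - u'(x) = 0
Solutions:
 u(x) = C1 + exp(3*x)/3 + 2*exp(k*x)/k


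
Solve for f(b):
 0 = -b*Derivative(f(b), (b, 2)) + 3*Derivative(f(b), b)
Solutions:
 f(b) = C1 + C2*b^4


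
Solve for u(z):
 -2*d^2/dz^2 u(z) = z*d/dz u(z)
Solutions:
 u(z) = C1 + C2*erf(z/2)


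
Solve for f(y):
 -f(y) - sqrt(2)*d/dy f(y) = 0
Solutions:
 f(y) = C1*exp(-sqrt(2)*y/2)


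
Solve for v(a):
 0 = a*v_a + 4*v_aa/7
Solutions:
 v(a) = C1 + C2*erf(sqrt(14)*a/4)


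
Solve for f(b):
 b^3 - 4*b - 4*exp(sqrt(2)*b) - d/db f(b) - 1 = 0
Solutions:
 f(b) = C1 + b^4/4 - 2*b^2 - b - 2*sqrt(2)*exp(sqrt(2)*b)


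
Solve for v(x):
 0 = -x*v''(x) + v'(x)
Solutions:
 v(x) = C1 + C2*x^2


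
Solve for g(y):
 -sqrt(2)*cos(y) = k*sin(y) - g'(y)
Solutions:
 g(y) = C1 - k*cos(y) + sqrt(2)*sin(y)


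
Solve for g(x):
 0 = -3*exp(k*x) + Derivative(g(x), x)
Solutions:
 g(x) = C1 + 3*exp(k*x)/k


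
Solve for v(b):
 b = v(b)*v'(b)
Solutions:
 v(b) = -sqrt(C1 + b^2)
 v(b) = sqrt(C1 + b^2)


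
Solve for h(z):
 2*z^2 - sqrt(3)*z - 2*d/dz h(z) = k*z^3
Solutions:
 h(z) = C1 - k*z^4/8 + z^3/3 - sqrt(3)*z^2/4


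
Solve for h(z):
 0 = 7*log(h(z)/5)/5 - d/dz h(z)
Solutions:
 5*Integral(1/(-log(_y) + log(5)), (_y, h(z)))/7 = C1 - z


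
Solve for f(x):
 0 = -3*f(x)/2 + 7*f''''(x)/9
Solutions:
 f(x) = C1*exp(-42^(3/4)*x/14) + C2*exp(42^(3/4)*x/14) + C3*sin(42^(3/4)*x/14) + C4*cos(42^(3/4)*x/14)


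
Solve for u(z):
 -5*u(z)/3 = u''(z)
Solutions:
 u(z) = C1*sin(sqrt(15)*z/3) + C2*cos(sqrt(15)*z/3)


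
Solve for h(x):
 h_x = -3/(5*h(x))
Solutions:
 h(x) = -sqrt(C1 - 30*x)/5
 h(x) = sqrt(C1 - 30*x)/5


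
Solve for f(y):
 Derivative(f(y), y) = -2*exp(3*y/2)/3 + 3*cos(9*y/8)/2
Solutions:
 f(y) = C1 - 4*exp(3*y/2)/9 + 4*sin(9*y/8)/3


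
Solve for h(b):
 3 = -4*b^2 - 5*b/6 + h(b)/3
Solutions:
 h(b) = 12*b^2 + 5*b/2 + 9


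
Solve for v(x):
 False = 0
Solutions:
 v(x) = C1 + zoo*x + 5*log(cos(x))/8


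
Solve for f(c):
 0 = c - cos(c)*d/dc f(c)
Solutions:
 f(c) = C1 + Integral(c/cos(c), c)


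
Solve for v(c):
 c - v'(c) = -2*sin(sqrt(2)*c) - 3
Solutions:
 v(c) = C1 + c^2/2 + 3*c - sqrt(2)*cos(sqrt(2)*c)


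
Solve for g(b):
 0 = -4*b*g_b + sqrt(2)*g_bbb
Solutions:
 g(b) = C1 + Integral(C2*airyai(sqrt(2)*b) + C3*airybi(sqrt(2)*b), b)


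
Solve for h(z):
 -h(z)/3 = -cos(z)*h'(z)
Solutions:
 h(z) = C1*(sin(z) + 1)^(1/6)/(sin(z) - 1)^(1/6)


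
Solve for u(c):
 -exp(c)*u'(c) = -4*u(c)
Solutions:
 u(c) = C1*exp(-4*exp(-c))


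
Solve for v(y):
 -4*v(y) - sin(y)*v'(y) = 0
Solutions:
 v(y) = C1*(cos(y)^2 + 2*cos(y) + 1)/(cos(y)^2 - 2*cos(y) + 1)


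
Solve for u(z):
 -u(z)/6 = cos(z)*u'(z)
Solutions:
 u(z) = C1*(sin(z) - 1)^(1/12)/(sin(z) + 1)^(1/12)


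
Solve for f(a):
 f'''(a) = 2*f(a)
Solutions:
 f(a) = C3*exp(2^(1/3)*a) + (C1*sin(2^(1/3)*sqrt(3)*a/2) + C2*cos(2^(1/3)*sqrt(3)*a/2))*exp(-2^(1/3)*a/2)


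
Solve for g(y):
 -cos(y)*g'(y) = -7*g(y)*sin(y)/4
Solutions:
 g(y) = C1/cos(y)^(7/4)


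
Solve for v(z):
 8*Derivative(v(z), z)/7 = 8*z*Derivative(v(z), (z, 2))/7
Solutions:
 v(z) = C1 + C2*z^2


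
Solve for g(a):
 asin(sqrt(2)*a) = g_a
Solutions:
 g(a) = C1 + a*asin(sqrt(2)*a) + sqrt(2)*sqrt(1 - 2*a^2)/2


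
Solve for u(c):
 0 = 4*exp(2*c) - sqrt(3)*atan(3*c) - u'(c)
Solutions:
 u(c) = C1 - sqrt(3)*(c*atan(3*c) - log(9*c^2 + 1)/6) + 2*exp(2*c)


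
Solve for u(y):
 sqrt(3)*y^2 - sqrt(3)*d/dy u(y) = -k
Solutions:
 u(y) = C1 + sqrt(3)*k*y/3 + y^3/3


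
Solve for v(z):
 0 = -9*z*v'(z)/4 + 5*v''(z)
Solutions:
 v(z) = C1 + C2*erfi(3*sqrt(10)*z/20)


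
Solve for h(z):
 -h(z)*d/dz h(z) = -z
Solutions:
 h(z) = -sqrt(C1 + z^2)
 h(z) = sqrt(C1 + z^2)


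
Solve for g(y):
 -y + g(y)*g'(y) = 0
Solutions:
 g(y) = -sqrt(C1 + y^2)
 g(y) = sqrt(C1 + y^2)


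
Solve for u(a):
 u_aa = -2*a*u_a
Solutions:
 u(a) = C1 + C2*erf(a)


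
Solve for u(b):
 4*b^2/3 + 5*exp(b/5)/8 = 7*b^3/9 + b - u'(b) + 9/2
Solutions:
 u(b) = C1 + 7*b^4/36 - 4*b^3/9 + b^2/2 + 9*b/2 - 25*exp(b/5)/8


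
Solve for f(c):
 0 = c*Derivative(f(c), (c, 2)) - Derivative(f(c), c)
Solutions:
 f(c) = C1 + C2*c^2


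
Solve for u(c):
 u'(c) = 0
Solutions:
 u(c) = C1


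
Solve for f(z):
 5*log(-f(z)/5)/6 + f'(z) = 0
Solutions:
 6*Integral(1/(log(-_y) - log(5)), (_y, f(z)))/5 = C1 - z


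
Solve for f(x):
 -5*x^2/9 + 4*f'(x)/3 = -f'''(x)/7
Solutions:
 f(x) = C1 + C2*sin(2*sqrt(21)*x/3) + C3*cos(2*sqrt(21)*x/3) + 5*x^3/36 - 5*x/56


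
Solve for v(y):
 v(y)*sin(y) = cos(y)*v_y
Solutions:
 v(y) = C1/cos(y)


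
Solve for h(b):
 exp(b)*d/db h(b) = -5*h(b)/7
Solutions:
 h(b) = C1*exp(5*exp(-b)/7)


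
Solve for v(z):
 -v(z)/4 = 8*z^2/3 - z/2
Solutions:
 v(z) = 2*z*(3 - 16*z)/3


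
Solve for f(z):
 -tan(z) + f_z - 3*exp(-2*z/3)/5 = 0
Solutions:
 f(z) = C1 + log(tan(z)^2 + 1)/2 - 9*exp(-2*z/3)/10


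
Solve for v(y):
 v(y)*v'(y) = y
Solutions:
 v(y) = -sqrt(C1 + y^2)
 v(y) = sqrt(C1 + y^2)


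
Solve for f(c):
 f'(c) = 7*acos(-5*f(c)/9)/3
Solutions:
 Integral(1/acos(-5*_y/9), (_y, f(c))) = C1 + 7*c/3


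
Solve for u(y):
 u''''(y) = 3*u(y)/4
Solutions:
 u(y) = C1*exp(-sqrt(2)*3^(1/4)*y/2) + C2*exp(sqrt(2)*3^(1/4)*y/2) + C3*sin(sqrt(2)*3^(1/4)*y/2) + C4*cos(sqrt(2)*3^(1/4)*y/2)


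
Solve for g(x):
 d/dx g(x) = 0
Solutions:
 g(x) = C1


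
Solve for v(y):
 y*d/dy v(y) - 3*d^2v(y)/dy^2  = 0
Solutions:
 v(y) = C1 + C2*erfi(sqrt(6)*y/6)


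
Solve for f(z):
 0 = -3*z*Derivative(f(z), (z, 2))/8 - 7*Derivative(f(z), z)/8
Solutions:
 f(z) = C1 + C2/z^(4/3)


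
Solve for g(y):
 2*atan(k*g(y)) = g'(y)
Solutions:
 Integral(1/atan(_y*k), (_y, g(y))) = C1 + 2*y


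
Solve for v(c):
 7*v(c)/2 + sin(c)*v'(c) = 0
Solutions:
 v(c) = C1*(cos(c) + 1)^(7/4)/(cos(c) - 1)^(7/4)


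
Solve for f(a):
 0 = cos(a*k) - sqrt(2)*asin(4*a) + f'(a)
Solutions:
 f(a) = C1 + sqrt(2)*(a*asin(4*a) + sqrt(1 - 16*a^2)/4) - Piecewise((sin(a*k)/k, Ne(k, 0)), (a, True))


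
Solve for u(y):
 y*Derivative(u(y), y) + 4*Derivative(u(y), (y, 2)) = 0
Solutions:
 u(y) = C1 + C2*erf(sqrt(2)*y/4)


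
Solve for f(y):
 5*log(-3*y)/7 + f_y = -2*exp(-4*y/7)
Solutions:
 f(y) = C1 - 5*y*log(-y)/7 + 5*y*(1 - log(3))/7 + 7*exp(-4*y/7)/2


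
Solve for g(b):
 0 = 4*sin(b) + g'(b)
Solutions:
 g(b) = C1 + 4*cos(b)


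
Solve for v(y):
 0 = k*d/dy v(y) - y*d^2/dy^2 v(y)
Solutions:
 v(y) = C1 + y^(re(k) + 1)*(C2*sin(log(y)*Abs(im(k))) + C3*cos(log(y)*im(k)))


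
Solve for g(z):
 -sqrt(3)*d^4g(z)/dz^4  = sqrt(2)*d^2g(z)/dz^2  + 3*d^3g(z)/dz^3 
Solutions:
 g(z) = C1 + C2*z + (C3*sin(sqrt(3)*z*sqrt(-9 + 4*sqrt(6))/6) + C4*cos(sqrt(3)*z*sqrt(-9 + 4*sqrt(6))/6))*exp(-sqrt(3)*z/2)


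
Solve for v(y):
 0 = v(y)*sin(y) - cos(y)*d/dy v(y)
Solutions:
 v(y) = C1/cos(y)


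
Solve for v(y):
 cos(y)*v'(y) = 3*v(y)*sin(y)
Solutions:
 v(y) = C1/cos(y)^3


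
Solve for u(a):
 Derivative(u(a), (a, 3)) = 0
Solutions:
 u(a) = C1 + C2*a + C3*a^2


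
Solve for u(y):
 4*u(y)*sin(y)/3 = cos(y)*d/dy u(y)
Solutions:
 u(y) = C1/cos(y)^(4/3)


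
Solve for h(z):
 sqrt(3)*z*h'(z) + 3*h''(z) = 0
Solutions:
 h(z) = C1 + C2*erf(sqrt(2)*3^(3/4)*z/6)


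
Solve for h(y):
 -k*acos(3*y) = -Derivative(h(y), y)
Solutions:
 h(y) = C1 + k*(y*acos(3*y) - sqrt(1 - 9*y^2)/3)


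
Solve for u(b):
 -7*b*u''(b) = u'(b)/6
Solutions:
 u(b) = C1 + C2*b^(41/42)


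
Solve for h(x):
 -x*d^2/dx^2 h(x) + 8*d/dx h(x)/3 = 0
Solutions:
 h(x) = C1 + C2*x^(11/3)


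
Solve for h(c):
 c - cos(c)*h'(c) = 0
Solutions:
 h(c) = C1 + Integral(c/cos(c), c)


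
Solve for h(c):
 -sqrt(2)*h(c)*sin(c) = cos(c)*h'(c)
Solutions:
 h(c) = C1*cos(c)^(sqrt(2))


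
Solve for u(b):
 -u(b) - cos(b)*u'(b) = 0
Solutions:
 u(b) = C1*sqrt(sin(b) - 1)/sqrt(sin(b) + 1)


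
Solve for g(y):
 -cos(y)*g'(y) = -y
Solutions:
 g(y) = C1 + Integral(y/cos(y), y)


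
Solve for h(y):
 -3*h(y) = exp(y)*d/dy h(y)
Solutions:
 h(y) = C1*exp(3*exp(-y))


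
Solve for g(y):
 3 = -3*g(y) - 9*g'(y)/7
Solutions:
 g(y) = C1*exp(-7*y/3) - 1


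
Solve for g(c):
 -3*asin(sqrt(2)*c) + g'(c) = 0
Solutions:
 g(c) = C1 + 3*c*asin(sqrt(2)*c) + 3*sqrt(2)*sqrt(1 - 2*c^2)/2


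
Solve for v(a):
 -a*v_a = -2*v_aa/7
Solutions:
 v(a) = C1 + C2*erfi(sqrt(7)*a/2)


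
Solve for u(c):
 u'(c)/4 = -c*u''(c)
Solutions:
 u(c) = C1 + C2*c^(3/4)


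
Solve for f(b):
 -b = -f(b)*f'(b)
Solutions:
 f(b) = -sqrt(C1 + b^2)
 f(b) = sqrt(C1 + b^2)


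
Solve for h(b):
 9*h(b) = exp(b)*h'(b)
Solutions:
 h(b) = C1*exp(-9*exp(-b))


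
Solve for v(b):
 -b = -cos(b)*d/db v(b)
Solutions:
 v(b) = C1 + Integral(b/cos(b), b)


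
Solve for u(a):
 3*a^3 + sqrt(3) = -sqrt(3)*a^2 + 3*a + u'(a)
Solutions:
 u(a) = C1 + 3*a^4/4 + sqrt(3)*a^3/3 - 3*a^2/2 + sqrt(3)*a


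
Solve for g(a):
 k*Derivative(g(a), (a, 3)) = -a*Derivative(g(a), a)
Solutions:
 g(a) = C1 + Integral(C2*airyai(a*(-1/k)^(1/3)) + C3*airybi(a*(-1/k)^(1/3)), a)


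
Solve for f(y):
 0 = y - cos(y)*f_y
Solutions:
 f(y) = C1 + Integral(y/cos(y), y)


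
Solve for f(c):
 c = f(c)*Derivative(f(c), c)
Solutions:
 f(c) = -sqrt(C1 + c^2)
 f(c) = sqrt(C1 + c^2)


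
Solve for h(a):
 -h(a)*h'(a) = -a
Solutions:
 h(a) = -sqrt(C1 + a^2)
 h(a) = sqrt(C1 + a^2)


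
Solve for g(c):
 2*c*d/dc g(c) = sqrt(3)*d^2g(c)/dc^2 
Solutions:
 g(c) = C1 + C2*erfi(3^(3/4)*c/3)


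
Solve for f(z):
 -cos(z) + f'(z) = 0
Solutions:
 f(z) = C1 + sin(z)


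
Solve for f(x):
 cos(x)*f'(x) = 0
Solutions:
 f(x) = C1


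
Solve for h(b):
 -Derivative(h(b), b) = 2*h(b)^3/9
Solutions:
 h(b) = -3*sqrt(2)*sqrt(-1/(C1 - 2*b))/2
 h(b) = 3*sqrt(2)*sqrt(-1/(C1 - 2*b))/2


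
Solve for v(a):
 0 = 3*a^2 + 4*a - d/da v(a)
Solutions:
 v(a) = C1 + a^3 + 2*a^2


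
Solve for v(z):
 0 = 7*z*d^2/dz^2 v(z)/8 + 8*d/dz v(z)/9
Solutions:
 v(z) = C1 + C2/z^(1/63)


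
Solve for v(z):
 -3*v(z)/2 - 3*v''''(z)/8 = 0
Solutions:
 v(z) = (C1*sin(z) + C2*cos(z))*exp(-z) + (C3*sin(z) + C4*cos(z))*exp(z)


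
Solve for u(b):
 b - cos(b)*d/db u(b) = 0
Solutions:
 u(b) = C1 + Integral(b/cos(b), b)


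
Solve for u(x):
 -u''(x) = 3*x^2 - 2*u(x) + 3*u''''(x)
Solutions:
 u(x) = C1*exp(-sqrt(6)*x/3) + C2*exp(sqrt(6)*x/3) + C3*sin(x) + C4*cos(x) + 3*x^2/2 + 3/2


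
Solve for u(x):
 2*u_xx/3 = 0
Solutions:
 u(x) = C1 + C2*x


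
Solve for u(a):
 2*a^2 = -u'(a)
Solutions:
 u(a) = C1 - 2*a^3/3


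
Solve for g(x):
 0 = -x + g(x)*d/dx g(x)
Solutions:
 g(x) = -sqrt(C1 + x^2)
 g(x) = sqrt(C1 + x^2)


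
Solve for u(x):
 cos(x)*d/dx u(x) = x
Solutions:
 u(x) = C1 + Integral(x/cos(x), x)


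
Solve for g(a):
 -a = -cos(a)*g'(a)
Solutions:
 g(a) = C1 + Integral(a/cos(a), a)


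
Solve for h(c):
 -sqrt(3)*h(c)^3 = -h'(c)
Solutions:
 h(c) = -sqrt(2)*sqrt(-1/(C1 + sqrt(3)*c))/2
 h(c) = sqrt(2)*sqrt(-1/(C1 + sqrt(3)*c))/2


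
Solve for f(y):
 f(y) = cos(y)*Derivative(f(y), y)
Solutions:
 f(y) = C1*sqrt(sin(y) + 1)/sqrt(sin(y) - 1)


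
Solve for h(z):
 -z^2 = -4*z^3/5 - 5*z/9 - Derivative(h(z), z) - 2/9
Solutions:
 h(z) = C1 - z^4/5 + z^3/3 - 5*z^2/18 - 2*z/9


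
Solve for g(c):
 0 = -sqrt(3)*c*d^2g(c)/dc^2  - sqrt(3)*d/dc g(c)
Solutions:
 g(c) = C1 + C2*log(c)


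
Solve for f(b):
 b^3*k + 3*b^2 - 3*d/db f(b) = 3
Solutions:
 f(b) = C1 + b^4*k/12 + b^3/3 - b


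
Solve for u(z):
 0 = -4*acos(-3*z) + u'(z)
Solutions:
 u(z) = C1 + 4*z*acos(-3*z) + 4*sqrt(1 - 9*z^2)/3


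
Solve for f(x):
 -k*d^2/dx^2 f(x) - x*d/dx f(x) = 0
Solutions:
 f(x) = C1 + C2*sqrt(k)*erf(sqrt(2)*x*sqrt(1/k)/2)


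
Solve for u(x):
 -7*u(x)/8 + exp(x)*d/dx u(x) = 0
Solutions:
 u(x) = C1*exp(-7*exp(-x)/8)


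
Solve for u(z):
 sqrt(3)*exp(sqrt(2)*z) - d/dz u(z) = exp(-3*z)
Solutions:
 u(z) = C1 + sqrt(6)*exp(sqrt(2)*z)/2 + exp(-3*z)/3


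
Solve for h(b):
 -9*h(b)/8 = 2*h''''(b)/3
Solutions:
 h(b) = (C1*sin(sqrt(2)*3^(3/4)*b/4) + C2*cos(sqrt(2)*3^(3/4)*b/4))*exp(-sqrt(2)*3^(3/4)*b/4) + (C3*sin(sqrt(2)*3^(3/4)*b/4) + C4*cos(sqrt(2)*3^(3/4)*b/4))*exp(sqrt(2)*3^(3/4)*b/4)


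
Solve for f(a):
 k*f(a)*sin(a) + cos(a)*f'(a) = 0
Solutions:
 f(a) = C1*exp(k*log(cos(a)))


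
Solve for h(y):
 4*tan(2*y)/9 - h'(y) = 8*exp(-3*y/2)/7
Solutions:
 h(y) = C1 + log(tan(2*y)^2 + 1)/9 + 16*exp(-3*y/2)/21


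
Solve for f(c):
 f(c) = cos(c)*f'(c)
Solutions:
 f(c) = C1*sqrt(sin(c) + 1)/sqrt(sin(c) - 1)


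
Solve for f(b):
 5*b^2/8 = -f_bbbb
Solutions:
 f(b) = C1 + C2*b + C3*b^2 + C4*b^3 - b^6/576


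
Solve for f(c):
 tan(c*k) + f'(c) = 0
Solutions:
 f(c) = C1 - Piecewise((-log(cos(c*k))/k, Ne(k, 0)), (0, True))


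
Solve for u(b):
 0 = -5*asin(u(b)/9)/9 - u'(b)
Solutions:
 Integral(1/asin(_y/9), (_y, u(b))) = C1 - 5*b/9


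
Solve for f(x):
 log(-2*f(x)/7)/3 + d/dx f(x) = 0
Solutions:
 3*Integral(1/(log(-_y) - log(7) + log(2)), (_y, f(x))) = C1 - x


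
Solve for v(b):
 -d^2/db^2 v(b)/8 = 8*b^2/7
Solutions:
 v(b) = C1 + C2*b - 16*b^4/21


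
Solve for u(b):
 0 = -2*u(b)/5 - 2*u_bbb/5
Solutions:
 u(b) = C3*exp(-b) + (C1*sin(sqrt(3)*b/2) + C2*cos(sqrt(3)*b/2))*exp(b/2)


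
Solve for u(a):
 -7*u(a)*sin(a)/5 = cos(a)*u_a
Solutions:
 u(a) = C1*cos(a)^(7/5)


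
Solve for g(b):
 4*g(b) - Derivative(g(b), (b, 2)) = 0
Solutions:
 g(b) = C1*exp(-2*b) + C2*exp(2*b)


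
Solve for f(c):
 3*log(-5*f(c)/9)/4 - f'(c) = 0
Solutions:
 -4*Integral(1/(log(-_y) - 2*log(3) + log(5)), (_y, f(c)))/3 = C1 - c


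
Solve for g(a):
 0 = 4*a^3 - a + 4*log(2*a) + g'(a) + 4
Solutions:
 g(a) = C1 - a^4 + a^2/2 - 4*a*log(a) - a*log(16)


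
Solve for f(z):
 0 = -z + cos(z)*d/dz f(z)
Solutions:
 f(z) = C1 + Integral(z/cos(z), z)


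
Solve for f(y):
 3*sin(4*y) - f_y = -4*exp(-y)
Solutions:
 f(y) = C1 - 3*cos(4*y)/4 - 4*exp(-y)


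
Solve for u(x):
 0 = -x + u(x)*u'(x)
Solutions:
 u(x) = -sqrt(C1 + x^2)
 u(x) = sqrt(C1 + x^2)


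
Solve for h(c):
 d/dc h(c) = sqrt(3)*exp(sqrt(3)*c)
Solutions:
 h(c) = C1 + exp(sqrt(3)*c)


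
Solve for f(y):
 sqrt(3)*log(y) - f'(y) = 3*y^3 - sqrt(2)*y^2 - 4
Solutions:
 f(y) = C1 - 3*y^4/4 + sqrt(2)*y^3/3 + sqrt(3)*y*log(y) - sqrt(3)*y + 4*y


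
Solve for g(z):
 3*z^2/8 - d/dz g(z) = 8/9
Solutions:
 g(z) = C1 + z^3/8 - 8*z/9


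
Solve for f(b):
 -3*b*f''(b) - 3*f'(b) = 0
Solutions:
 f(b) = C1 + C2*log(b)


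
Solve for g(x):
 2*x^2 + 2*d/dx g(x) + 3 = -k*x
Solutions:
 g(x) = C1 - k*x^2/4 - x^3/3 - 3*x/2


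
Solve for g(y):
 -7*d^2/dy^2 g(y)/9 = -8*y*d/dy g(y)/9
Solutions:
 g(y) = C1 + C2*erfi(2*sqrt(7)*y/7)
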